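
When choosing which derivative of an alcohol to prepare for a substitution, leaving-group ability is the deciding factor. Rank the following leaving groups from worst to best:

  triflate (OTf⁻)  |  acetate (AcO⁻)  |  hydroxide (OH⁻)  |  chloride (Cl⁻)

hydroxide (OH⁻) < acetate (AcO⁻) < chloride (Cl⁻) < triflate (OTf⁻)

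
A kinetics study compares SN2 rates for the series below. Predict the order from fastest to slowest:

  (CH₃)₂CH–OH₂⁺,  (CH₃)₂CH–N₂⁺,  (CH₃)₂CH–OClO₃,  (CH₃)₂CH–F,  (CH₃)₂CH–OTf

The skeletons are identical, so relative rate is governed entirely by leaving-group ability.
The more stable X⁻ (or X) is on its own — i.e. the weaker a base it is — the better a leaving group it makes.
(CH₃)₂CH–N₂⁺ loses N₂: no meaningful conjugate acid; N₂ departs as an exceptionally stable neutral molecule
(CH₃)₂CH–OTf loses OTf⁻: pKₐ(CF₃SO₃H (triflic acid)) ≈ -14
(CH₃)₂CH–OClO₃ loses ClO₄⁻: pKₐ(HClO₄) ≈ -10
(CH₃)₂CH–OH₂⁺ loses H₂O: pKₐ(H₃O⁺) ≈ -1.7
(CH₃)₂CH–F loses F⁻: pKₐ(HF) ≈ 3.2

(CH₃)₂CH–N₂⁺ > (CH₃)₂CH–OTf > (CH₃)₂CH–OClO₃ > (CH₃)₂CH–OH₂⁺ > (CH₃)₂CH–F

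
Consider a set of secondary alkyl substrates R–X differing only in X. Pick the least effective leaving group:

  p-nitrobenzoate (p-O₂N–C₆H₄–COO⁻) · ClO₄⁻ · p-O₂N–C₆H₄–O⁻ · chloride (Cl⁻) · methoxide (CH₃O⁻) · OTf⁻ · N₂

Rank by basicity of the departing species: weakest base leaves most easily.
N₂: no meaningful conjugate acid; N₂ departs as an exceptionally stable neutral molecule
OTf⁻: pKₐ(CF₃SO₃H (triflic acid)) ≈ -14
ClO₄⁻: pKₐ(HClO₄) ≈ -10
chloride (Cl⁻): pKₐ(HCl) ≈ -7
p-nitrobenzoate (p-O₂N–C₆H₄–COO⁻): pKₐ(p-nitrobenzoic acid) ≈ 3.4
p-O₂N–C₆H₄–O⁻: pKₐ(p-nitrophenol) ≈ 7.2
methoxide (CH₃O⁻): pKₐ(CH₃OH) ≈ 15.5

methoxide (CH₃O⁻)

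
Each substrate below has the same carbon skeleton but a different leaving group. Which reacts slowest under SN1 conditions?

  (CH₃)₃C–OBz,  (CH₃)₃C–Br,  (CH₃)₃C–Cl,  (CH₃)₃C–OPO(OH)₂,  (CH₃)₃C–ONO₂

(CH₃)₃C–OBz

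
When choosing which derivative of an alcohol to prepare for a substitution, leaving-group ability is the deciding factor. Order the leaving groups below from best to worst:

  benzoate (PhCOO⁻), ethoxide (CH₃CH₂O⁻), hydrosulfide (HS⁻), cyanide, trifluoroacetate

trifluoroacetate > benzoate (PhCOO⁻) > hydrosulfide (HS⁻) > cyanide > ethoxide (CH₃CH₂O⁻)

The more stable X⁻ (or X) is on its own — i.e. the weaker a base it is — the better a leaving group it makes.
trifluoroacetate: pKₐ(CF₃COOH) ≈ 0.2
benzoate (PhCOO⁻): pKₐ(C₆H₅COOH) ≈ 4.2 — aryl carboxylate
hydrosulfide (HS⁻): pKₐ(H₂S) ≈ 7 — larger and more polarisable than the oxygen analogue
cyanide: pKₐ(HCN) ≈ 9.2 — sp carbon stabilises the charge somewhat, but still a poor LG
ethoxide (CH₃CH₂O⁻): pKₐ(CH₃CH₂OH) ≈ 16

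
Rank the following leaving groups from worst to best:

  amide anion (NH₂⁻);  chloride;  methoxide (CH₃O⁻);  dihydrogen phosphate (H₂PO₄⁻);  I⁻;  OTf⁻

Rank by basicity of the departing species: weakest base leaves most easily.
OTf⁻: pKₐ(CF₃SO₃H (triflic acid)) ≈ -14 — charge spread over three oxygens and a CF₃ group; the premier leaving group in synthesis
I⁻: pKₐ(HI) ≈ -10 — large, highly polarisable; very weak base
chloride: pKₐ(HCl) ≈ -7
dihydrogen phosphate (H₂PO₄⁻): pKₐ(H₃PO₄) ≈ 2.1
methoxide (CH₃O⁻): pKₐ(CH₃OH) ≈ 15.5
amide anion (NH₂⁻): pKₐ(NH₃) ≈ 38 — extremely strong base; never a leaving group
The question asks for worst first, so the sequence is read in increasing leaving-group ability.

amide anion (NH₂⁻) < methoxide (CH₃O⁻) < dihydrogen phosphate (H₂PO₄⁻) < chloride < I⁻ < OTf⁻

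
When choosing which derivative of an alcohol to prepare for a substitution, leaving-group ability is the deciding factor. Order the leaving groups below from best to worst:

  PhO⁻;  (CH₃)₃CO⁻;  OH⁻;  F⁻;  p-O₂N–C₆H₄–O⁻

F⁻ > p-O₂N–C₆H₄–O⁻ > PhO⁻ > OH⁻ > (CH₃)₃CO⁻

The more stable X⁻ (or X) is on its own — i.e. the weaker a base it is — the better a leaving group it makes.
F⁻: pKₐ(HF) ≈ 3.2
p-O₂N–C₆H₄–O⁻: pKₐ(p-nitrophenol) ≈ 7.2
PhO⁻: pKₐ(C₆H₅OH (phenol)) ≈ 10
OH⁻: pKₐ(H₂O) ≈ 15.7
(CH₃)₃CO⁻: pKₐ(t-BuOH) ≈ 18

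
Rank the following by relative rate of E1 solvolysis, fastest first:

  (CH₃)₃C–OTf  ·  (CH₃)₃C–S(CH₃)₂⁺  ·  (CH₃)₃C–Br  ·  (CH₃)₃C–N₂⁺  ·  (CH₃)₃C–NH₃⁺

(CH₃)₃C–N₂⁺ > (CH₃)₃C–OTf > (CH₃)₃C–Br > (CH₃)₃C–S(CH₃)₂⁺ > (CH₃)₃C–NH₃⁺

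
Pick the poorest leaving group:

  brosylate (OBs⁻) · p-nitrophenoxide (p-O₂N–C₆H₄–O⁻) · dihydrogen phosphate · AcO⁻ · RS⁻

A good leaving group is a weak base: the lower the pKₐ of its conjugate acid, the more readily it departs.
brosylate (OBs⁻): pKₐ(p-BrC₆H₄SO₃H) ≈ -2.8
dihydrogen phosphate: pKₐ(H₃PO₄) ≈ 2.1
AcO⁻: pKₐ(CH₃COOH) ≈ 4.8
p-nitrophenoxide (p-O₂N–C₆H₄–O⁻): pKₐ(p-nitrophenol) ≈ 7.2
RS⁻: pKₐ(RSH (a thiol)) ≈ 10.5

RS⁻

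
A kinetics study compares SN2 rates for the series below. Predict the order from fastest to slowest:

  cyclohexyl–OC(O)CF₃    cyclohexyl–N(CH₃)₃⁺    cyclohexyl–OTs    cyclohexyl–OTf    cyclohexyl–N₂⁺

cyclohexyl–N₂⁺ > cyclohexyl–OTf > cyclohexyl–OTs > cyclohexyl–OC(O)CF₃ > cyclohexyl–N(CH₃)₃⁺

With the same alkyl group throughout, only the leaving group differentiates the rates.
Rank by basicity of the departing species: weakest base leaves most easily.
cyclohexyl–N₂⁺ loses N₂: no meaningful conjugate acid; N₂ departs as an exceptionally stable neutral molecule
cyclohexyl–OTf loses OTf⁻: pKₐ(CF₃SO₃H (triflic acid)) ≈ -14
cyclohexyl–OTs loses OTs⁻: pKₐ(p-CH₃C₆H₄SO₃H (TsOH)) ≈ -2.8
cyclohexyl–OC(O)CF₃ loses CF₃COO⁻: pKₐ(CF₃COOH) ≈ 0.2
cyclohexyl–N(CH₃)₃⁺ loses NR'₃: pKₐ(R'₃NH⁺) ≈ 10.7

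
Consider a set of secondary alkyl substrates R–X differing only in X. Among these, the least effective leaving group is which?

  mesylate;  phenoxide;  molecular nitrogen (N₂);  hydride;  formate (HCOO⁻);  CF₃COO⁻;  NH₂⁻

NH₂⁻

molecular nitrogen (N₂): no meaningful conjugate acid; N₂ departs as an exceptionally stable neutral molecule
mesylate: pKₐ(CH₃SO₃H (MsOH)) ≈ -1.9
CF₃COO⁻: pKₐ(CF₃COOH) ≈ 0.2
formate (HCOO⁻): pKₐ(HCOOH) ≈ 3.8
phenoxide: pKₐ(C₆H₅OH (phenol)) ≈ 10
hydride: pKₐ(H₂) ≈ 36
NH₂⁻: pKₐ(NH₃) ≈ 38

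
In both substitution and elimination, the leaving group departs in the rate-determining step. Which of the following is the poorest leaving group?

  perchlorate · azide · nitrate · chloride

Rank by basicity of the departing species: weakest base leaves most easily.
perchlorate: pKₐ(HClO₄) ≈ -10
chloride: pKₐ(HCl) ≈ -7
nitrate: pKₐ(HNO₃) ≈ -1.3
azide: pKₐ(HN₃) ≈ 4.7

azide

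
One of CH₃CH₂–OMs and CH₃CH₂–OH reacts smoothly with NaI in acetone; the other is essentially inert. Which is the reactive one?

From CH₃CH₂–OH the departing group would be OH⁻ (pKₐ(H₂O) ≈ 15.7). Strong base; essentially never leaves without prior activation.
From CH₃CH₂–OMs the leaving group is OMs⁻ (pKₐ(CH₃SO₃H (MsOH)) ≈ -1.9). Resonance-delocalised alkanesulfonate.
(In practice CH₃CH₂–OMs is made from CH₃CH₂–OH by treatment with MsCl / Et₃N, converting the hydroxyl into a mesylate.)

CH₃CH₂–OMs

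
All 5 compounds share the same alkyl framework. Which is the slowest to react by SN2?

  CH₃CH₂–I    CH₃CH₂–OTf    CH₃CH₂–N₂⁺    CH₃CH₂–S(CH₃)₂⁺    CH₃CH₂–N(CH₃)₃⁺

Same R in every case — rank the leaving groups.
Leaving-group ability tracks the stability of the departed species; conjugate-acid pKₐ is the usual yardstick (lower pKₐ → better LG).
CH₃CH₂–N₂⁺ loses N₂: no meaningful conjugate acid; N₂ departs as an exceptionally stable neutral molecule
CH₃CH₂–OTf loses OTf⁻: pKₐ(CF₃SO₃H (triflic acid)) ≈ -14
CH₃CH₂–I loses I⁻: pKₐ(HI) ≈ -10
CH₃CH₂–S(CH₃)₂⁺ loses SR'₂: pKₐ(R'₂SH⁺) ≈ -7
CH₃CH₂–N(CH₃)₃⁺ loses NR'₃: pKₐ(R'₃NH⁺) ≈ 10.7

CH₃CH₂–N(CH₃)₃⁺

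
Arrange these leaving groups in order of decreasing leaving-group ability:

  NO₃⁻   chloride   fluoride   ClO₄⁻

The more stable X⁻ (or X) is on its own — i.e. the weaker a base it is — the better a leaving group it makes.
ClO₄⁻: pKₐ(HClO₄) ≈ -10
chloride: pKₐ(HCl) ≈ -7 — moderately weak base
NO₃⁻: pKₐ(HNO₃) ≈ -1.3
fluoride: pKₐ(HF) ≈ 3.2 — small and strongly basic; the poor halide leaving group

ClO₄⁻ > chloride > NO₃⁻ > fluoride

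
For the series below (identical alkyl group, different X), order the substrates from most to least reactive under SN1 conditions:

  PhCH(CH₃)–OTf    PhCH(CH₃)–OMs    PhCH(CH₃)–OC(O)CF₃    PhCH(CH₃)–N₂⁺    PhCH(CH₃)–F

With the same alkyl group throughout, only the leaving group differentiates the rates.
Leaving-group ability tracks the stability of the departed species; conjugate-acid pKₐ is the usual yardstick (lower pKₐ → better LG).
PhCH(CH₃)–N₂⁺ loses N₂: no meaningful conjugate acid; N₂ departs as an exceptionally stable neutral molecule
PhCH(CH₃)–OTf loses OTf⁻: pKₐ(CF₃SO₃H (triflic acid)) ≈ -14
PhCH(CH₃)–OMs loses OMs⁻: pKₐ(CH₃SO₃H (MsOH)) ≈ -1.9
PhCH(CH₃)–OC(O)CF₃ loses CF₃COO⁻: pKₐ(CF₃COOH) ≈ 0.2
PhCH(CH₃)–F loses F⁻: pKₐ(HF) ≈ 3.2

PhCH(CH₃)–N₂⁺ > PhCH(CH₃)–OTf > PhCH(CH₃)–OMs > PhCH(CH₃)–OC(O)CF₃ > PhCH(CH₃)–F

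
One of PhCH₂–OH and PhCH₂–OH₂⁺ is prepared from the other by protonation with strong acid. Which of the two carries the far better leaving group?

PhCH₂–OH₂⁺

From PhCH₂–OH the departing group would be OH⁻ (pKₐ(H₂O) ≈ 15.7). Strong base; essentially never leaves without prior activation.
From PhCH₂–OH₂⁺ the leaving group is H₂O (pKₐ(H₃O⁺) ≈ -1.7). Neutral; leaves from a protonated alcohol (R–OH₂⁺).
Protonation with strong acid works by converting the leaving group from hydroxide to neutral water, making PhCH₂–OH₂⁺ enormously more reactive.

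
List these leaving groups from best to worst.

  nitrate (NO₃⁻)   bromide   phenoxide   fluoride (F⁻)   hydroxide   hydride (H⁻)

bromide > nitrate (NO₃⁻) > fluoride (F⁻) > phenoxide > hydroxide > hydride (H⁻)

The more stable X⁻ (or X) is on its own — i.e. the weaker a base it is — the better a leaving group it makes.
bromide: pKₐ(HBr) ≈ -9 — weak base; good leaving group
nitrate (NO₃⁻): pKₐ(HNO₃) ≈ -1.3
fluoride (F⁻): pKₐ(HF) ≈ 3.2
phenoxide: pKₐ(C₆H₅OH (phenol)) ≈ 10
hydroxide: pKₐ(H₂O) ≈ 15.7 — strong base; essentially never leaves without prior activation
hydride (H⁻): pKₐ(H₂) ≈ 36 — extremely strong base; leaves only in special hydride-transfer contexts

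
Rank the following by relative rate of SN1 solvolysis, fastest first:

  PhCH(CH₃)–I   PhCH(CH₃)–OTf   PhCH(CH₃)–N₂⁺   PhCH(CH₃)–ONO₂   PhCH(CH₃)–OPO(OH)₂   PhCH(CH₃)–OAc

Same R in every case — rank the leaving groups.
Rank by basicity of the departing species: weakest base leaves most easily.
PhCH(CH₃)–N₂⁺ loses N₂: no meaningful conjugate acid; N₂ departs as an exceptionally stable neutral molecule
PhCH(CH₃)–OTf loses OTf⁻: pKₐ(CF₃SO₃H (triflic acid)) ≈ -14
PhCH(CH₃)–I loses I⁻: pKₐ(HI) ≈ -10
PhCH(CH₃)–ONO₂ loses NO₃⁻: pKₐ(HNO₃) ≈ -1.3
PhCH(CH₃)–OPO(OH)₂ loses H₂PO₄⁻: pKₐ(H₃PO₄) ≈ 2.1
PhCH(CH₃)–OAc loses AcO⁻: pKₐ(CH₃COOH) ≈ 4.8

PhCH(CH₃)–N₂⁺ > PhCH(CH₃)–OTf > PhCH(CH₃)–I > PhCH(CH₃)–ONO₂ > PhCH(CH₃)–OPO(OH)₂ > PhCH(CH₃)–OAc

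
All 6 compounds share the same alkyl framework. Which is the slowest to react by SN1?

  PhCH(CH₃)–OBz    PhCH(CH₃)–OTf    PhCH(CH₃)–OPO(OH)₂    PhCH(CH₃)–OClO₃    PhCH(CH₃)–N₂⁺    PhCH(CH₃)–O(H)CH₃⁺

PhCH(CH₃)–OBz

Identical carbon frameworks mean the comparison reduces to leaving-group quality.
Leaving-group ability tracks the stability of the departed species; conjugate-acid pKₐ is the usual yardstick (lower pKₐ → better LG).
PhCH(CH₃)–N₂⁺ loses N₂: no meaningful conjugate acid; N₂ departs as an exceptionally stable neutral molecule
PhCH(CH₃)–OTf loses OTf⁻: pKₐ(CF₃SO₃H (triflic acid)) ≈ -14
PhCH(CH₃)–OClO₃ loses ClO₄⁻: pKₐ(HClO₄) ≈ -10
PhCH(CH₃)–O(H)CH₃⁺ loses R'OH: pKₐ(R'OH₂⁺) ≈ -2.4
PhCH(CH₃)–OPO(OH)₂ loses H₂PO₄⁻: pKₐ(H₃PO₄) ≈ 2.1
PhCH(CH₃)–OBz loses PhCOO⁻: pKₐ(C₆H₅COOH) ≈ 4.2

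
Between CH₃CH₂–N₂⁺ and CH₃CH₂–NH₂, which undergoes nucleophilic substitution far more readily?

From CH₃CH₂–NH₂ the departing group would be NH₂⁻ (pKₐ(NH₃) ≈ 38). Extremely strong base; never a leaving group.
From CH₃CH₂–N₂⁺ the leaving group is N₂ (no meaningful conjugate acid; N₂ departs as an exceptionally stable neutral molecule).
(In practice CH₃CH₂–N₂⁺ is made from CH₃CH₂–NH₂ by diazotisation (NaNO₂ / HCl, 0 °C), generating a diazonium salt that expels N₂.)

CH₃CH₂–N₂⁺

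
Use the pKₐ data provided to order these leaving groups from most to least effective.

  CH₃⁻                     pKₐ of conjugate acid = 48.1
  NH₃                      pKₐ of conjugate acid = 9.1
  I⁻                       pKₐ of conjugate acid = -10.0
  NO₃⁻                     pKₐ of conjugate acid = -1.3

Lower conjugate-acid pKₐ ⇒ weaker base ⇒ better leaving group.
Sorting by the given values: I⁻ (-10.0), NO₃⁻ (-1.3), NH₃ (9.1), CH₃⁻ (48.1).

I⁻ > NO₃⁻ > NH₃ > CH₃⁻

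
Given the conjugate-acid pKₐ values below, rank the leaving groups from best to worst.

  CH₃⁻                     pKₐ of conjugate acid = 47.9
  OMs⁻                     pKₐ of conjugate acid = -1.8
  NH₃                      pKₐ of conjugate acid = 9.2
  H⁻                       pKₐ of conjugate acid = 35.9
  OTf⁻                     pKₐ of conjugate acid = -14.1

OTf⁻ > OMs⁻ > NH₃ > H⁻ > CH₃⁻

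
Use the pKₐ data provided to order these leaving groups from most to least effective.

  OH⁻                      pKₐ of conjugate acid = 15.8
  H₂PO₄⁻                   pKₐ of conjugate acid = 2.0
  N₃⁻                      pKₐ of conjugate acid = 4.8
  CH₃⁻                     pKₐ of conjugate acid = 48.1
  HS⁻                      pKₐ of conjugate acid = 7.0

Lower conjugate-acid pKₐ ⇒ weaker base ⇒ better leaving group.
Sorting by the given values: H₂PO₄⁻ (2.0), N₃⁻ (4.8), HS⁻ (7.0), OH⁻ (15.8), CH₃⁻ (48.1).

H₂PO₄⁻ > N₃⁻ > HS⁻ > OH⁻ > CH₃⁻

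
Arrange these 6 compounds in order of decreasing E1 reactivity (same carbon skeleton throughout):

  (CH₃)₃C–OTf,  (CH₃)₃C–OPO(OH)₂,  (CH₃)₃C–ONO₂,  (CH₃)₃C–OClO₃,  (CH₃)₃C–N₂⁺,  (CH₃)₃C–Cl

Identical carbon frameworks mean the comparison reduces to leaving-group quality.
Rank by basicity of the departing species: weakest base leaves most easily.
(CH₃)₃C–N₂⁺ loses N₂: no meaningful conjugate acid; N₂ departs as an exceptionally stable neutral molecule
(CH₃)₃C–OTf loses OTf⁻: pKₐ(CF₃SO₃H (triflic acid)) ≈ -14
(CH₃)₃C–OClO₃ loses ClO₄⁻: pKₐ(HClO₄) ≈ -10
(CH₃)₃C–Cl loses Cl⁻: pKₐ(HCl) ≈ -7
(CH₃)₃C–ONO₂ loses NO₃⁻: pKₐ(HNO₃) ≈ -1.3
(CH₃)₃C–OPO(OH)₂ loses H₂PO₄⁻: pKₐ(H₃PO₄) ≈ 2.1

(CH₃)₃C–N₂⁺ > (CH₃)₃C–OTf > (CH₃)₃C–OClO₃ > (CH₃)₃C–Cl > (CH₃)₃C–ONO₂ > (CH₃)₃C–OPO(OH)₂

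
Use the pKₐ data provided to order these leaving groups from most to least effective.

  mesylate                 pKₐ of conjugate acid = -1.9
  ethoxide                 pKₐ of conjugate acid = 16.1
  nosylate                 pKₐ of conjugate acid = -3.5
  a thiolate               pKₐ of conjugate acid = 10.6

nosylate > mesylate > a thiolate > ethoxide

Lower conjugate-acid pKₐ ⇒ weaker base ⇒ better leaving group.
Sorting by the given values: nosylate (-3.5), mesylate (-1.9), a thiolate (10.6), ethoxide (16.1).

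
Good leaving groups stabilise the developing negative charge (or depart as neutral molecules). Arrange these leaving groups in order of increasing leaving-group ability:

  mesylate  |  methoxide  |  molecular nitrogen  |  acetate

methoxide < acetate < mesylate < molecular nitrogen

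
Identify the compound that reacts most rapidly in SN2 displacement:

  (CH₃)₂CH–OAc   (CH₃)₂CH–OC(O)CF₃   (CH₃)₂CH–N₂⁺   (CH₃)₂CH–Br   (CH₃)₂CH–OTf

(CH₃)₂CH–N₂⁺

The skeletons are identical, so relative rate is governed entirely by leaving-group ability.
Leaving-group ability tracks the stability of the departed species; conjugate-acid pKₐ is the usual yardstick (lower pKₐ → better LG).
(CH₃)₂CH–N₂⁺ loses N₂: no meaningful conjugate acid; N₂ departs as an exceptionally stable neutral molecule
(CH₃)₂CH–OTf loses OTf⁻: pKₐ(CF₃SO₃H (triflic acid)) ≈ -14
(CH₃)₂CH–Br loses Br⁻: pKₐ(HBr) ≈ -9
(CH₃)₂CH–OC(O)CF₃ loses CF₃COO⁻: pKₐ(CF₃COOH) ≈ 0.2
(CH₃)₂CH–OAc loses AcO⁻: pKₐ(CH₃COOH) ≈ 4.8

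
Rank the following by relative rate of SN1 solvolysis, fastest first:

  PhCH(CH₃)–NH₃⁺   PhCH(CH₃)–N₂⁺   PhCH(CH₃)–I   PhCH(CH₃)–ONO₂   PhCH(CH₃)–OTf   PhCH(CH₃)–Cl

Identical carbon frameworks mean the comparison reduces to leaving-group quality.
A good leaving group is a weak base: the lower the pKₐ of its conjugate acid, the more readily it departs.
PhCH(CH₃)–N₂⁺ loses N₂: no meaningful conjugate acid; N₂ departs as an exceptionally stable neutral molecule
PhCH(CH₃)–OTf loses OTf⁻: pKₐ(CF₃SO₃H (triflic acid)) ≈ -14
PhCH(CH₃)–I loses I⁻: pKₐ(HI) ≈ -10
PhCH(CH₃)–Cl loses Cl⁻: pKₐ(HCl) ≈ -7
PhCH(CH₃)–ONO₂ loses NO₃⁻: pKₐ(HNO₃) ≈ -1.3
PhCH(CH₃)–NH₃⁺ loses NH₃: pKₐ(NH₄⁺) ≈ 9.2

PhCH(CH₃)–N₂⁺ > PhCH(CH₃)–OTf > PhCH(CH₃)–I > PhCH(CH₃)–Cl > PhCH(CH₃)–ONO₂ > PhCH(CH₃)–NH₃⁺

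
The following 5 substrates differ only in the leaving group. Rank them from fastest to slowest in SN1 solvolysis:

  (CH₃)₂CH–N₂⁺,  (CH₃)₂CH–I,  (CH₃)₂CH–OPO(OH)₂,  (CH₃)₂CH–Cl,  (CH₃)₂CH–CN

Same R in every case — rank the leaving groups.
A good leaving group is a weak base: the lower the pKₐ of its conjugate acid, the more readily it departs.
(CH₃)₂CH–N₂⁺ loses N₂: no meaningful conjugate acid; N₂ departs as an exceptionally stable neutral molecule
(CH₃)₂CH–I loses I⁻: pKₐ(HI) ≈ -10
(CH₃)₂CH–Cl loses Cl⁻: pKₐ(HCl) ≈ -7
(CH₃)₂CH–OPO(OH)₂ loses H₂PO₄⁻: pKₐ(H₃PO₄) ≈ 2.1
(CH₃)₂CH–CN loses CN⁻: pKₐ(HCN) ≈ 9.2

(CH₃)₂CH–N₂⁺ > (CH₃)₂CH–I > (CH₃)₂CH–Cl > (CH₃)₂CH–OPO(OH)₂ > (CH₃)₂CH–CN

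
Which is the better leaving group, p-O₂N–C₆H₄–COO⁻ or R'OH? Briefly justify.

R'OH

R'OH is the better leaving group.
pKₐ(R'OH₂⁺) ≈ -2.4 versus pKₐ(p-nitrobenzoic acid) ≈ 3.4: R'OH is the much weaker base.
Neutral; leaves from a protonated ether (an oxonium ion, R–O(H)R'⁺).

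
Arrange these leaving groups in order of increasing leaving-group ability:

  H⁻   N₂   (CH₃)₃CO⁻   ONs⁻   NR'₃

A good leaving group is a weak base: the lower the pKₐ of its conjugate acid, the more readily it departs.
N₂: no meaningful conjugate acid; N₂ departs as an exceptionally stable neutral molecule
ONs⁻: pKₐ(p-O₂NC₆H₄SO₃H) ≈ -3.5 — p-nitro group further stabilises the sulfonate
NR'₃: pKₐ(R'₃NH⁺) ≈ 10.7 — neutral but still a fairly strong base; Hofmann-elimination LG
(CH₃)₃CO⁻: pKₐ(t-BuOH) ≈ 18
H⁻: pKₐ(H₂) ≈ 36
Listed from poorest to best leaving group as asked.

H⁻ < (CH₃)₃CO⁻ < NR'₃ < ONs⁻ < N₂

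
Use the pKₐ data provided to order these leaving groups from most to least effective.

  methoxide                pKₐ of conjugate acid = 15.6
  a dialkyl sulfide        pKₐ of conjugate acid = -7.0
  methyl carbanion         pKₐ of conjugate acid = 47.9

Lower conjugate-acid pKₐ ⇒ weaker base ⇒ better leaving group.
Sorting by the given values: a dialkyl sulfide (-7.0), methoxide (15.6), methyl carbanion (47.9).

a dialkyl sulfide > methoxide > methyl carbanion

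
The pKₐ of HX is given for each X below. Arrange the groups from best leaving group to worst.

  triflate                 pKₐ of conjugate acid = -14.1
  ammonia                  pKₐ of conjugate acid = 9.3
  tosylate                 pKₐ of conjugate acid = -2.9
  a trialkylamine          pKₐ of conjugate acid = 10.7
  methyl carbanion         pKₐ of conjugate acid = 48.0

Lower conjugate-acid pKₐ ⇒ weaker base ⇒ better leaving group.
Sorting by the given values: triflate (-14.1), tosylate (-2.9), ammonia (9.3), a trialkylamine (10.7), methyl carbanion (48.0).

triflate > tosylate > ammonia > a trialkylamine > methyl carbanion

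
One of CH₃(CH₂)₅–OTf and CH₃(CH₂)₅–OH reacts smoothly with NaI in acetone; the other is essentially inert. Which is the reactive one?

From CH₃(CH₂)₅–OH the departing group would be OH⁻ (pKₐ(H₂O) ≈ 15.7). Strong base; essentially never leaves without prior activation.
From CH₃(CH₂)₅–OTf the leaving group is OTf⁻ (pKₐ(CF₃SO₃H (triflic acid)) ≈ -14). Charge spread over three oxygens and a CF₃ group; the premier leaving group in synthesis.
(In practice CH₃(CH₂)₅–OTf is made from CH₃(CH₂)₅–OH by treatment with Tf₂O / 2,6-lutidine, converting the hydroxyl into a triflate.)

CH₃(CH₂)₅–OTf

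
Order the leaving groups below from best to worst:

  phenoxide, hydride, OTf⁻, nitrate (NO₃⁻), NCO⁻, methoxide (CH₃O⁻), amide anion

OTf⁻ > nitrate (NO₃⁻) > NCO⁻ > phenoxide > methoxide (CH₃O⁻) > hydride > amide anion

A good leaving group is a weak base: the lower the pKₐ of its conjugate acid, the more readily it departs.
OTf⁻: pKₐ(CF₃SO₃H (triflic acid)) ≈ -14
nitrate (NO₃⁻): pKₐ(HNO₃) ≈ -1.3 — resonance-delocalised over three oxygens
NCO⁻: pKₐ(HOCN) ≈ 3.5 — resonance between N and O
phenoxide: pKₐ(C₆H₅OH (phenol)) ≈ 10 — resonance into the ring helps, but still a poor LG
methoxide (CH₃O⁻): pKₐ(CH₃OH) ≈ 15.5 — strong base; alkoxides do not leave unassisted
hydride: pKₐ(H₂) ≈ 36
amide anion: pKₐ(NH₃) ≈ 38 — extremely strong base; never a leaving group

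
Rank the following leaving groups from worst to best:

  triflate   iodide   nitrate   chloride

Leaving-group ability tracks the stability of the departed species; conjugate-acid pKₐ is the usual yardstick (lower pKₐ → better LG).
triflate: pKₐ(CF₃SO₃H (triflic acid)) ≈ -14
iodide: pKₐ(HI) ≈ -10
chloride: pKₐ(HCl) ≈ -7
nitrate: pKₐ(HNO₃) ≈ -1.3
Reversing gives the worst-to-best order requested.

nitrate < chloride < iodide < triflate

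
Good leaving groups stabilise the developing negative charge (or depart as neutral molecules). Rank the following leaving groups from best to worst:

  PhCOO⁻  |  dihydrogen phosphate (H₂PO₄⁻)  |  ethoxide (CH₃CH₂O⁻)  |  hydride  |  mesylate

mesylate > dihydrogen phosphate (H₂PO₄⁻) > PhCOO⁻ > ethoxide (CH₃CH₂O⁻) > hydride

The more stable X⁻ (or X) is on its own — i.e. the weaker a base it is — the better a leaving group it makes.
mesylate: pKₐ(CH₃SO₃H (MsOH)) ≈ -1.9
dihydrogen phosphate (H₂PO₄⁻): pKₐ(H₃PO₄) ≈ 2.1 — moderate base; biological leaving group after further activation
PhCOO⁻: pKₐ(C₆H₅COOH) ≈ 4.2 — aryl carboxylate
ethoxide (CH₃CH₂O⁻): pKₐ(CH₃CH₂OH) ≈ 16
hydride: pKₐ(H₂) ≈ 36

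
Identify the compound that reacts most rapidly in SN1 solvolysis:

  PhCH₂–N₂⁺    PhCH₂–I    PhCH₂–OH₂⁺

Same R in every case — rank the leaving groups.
The more stable X⁻ (or X) is on its own — i.e. the weaker a base it is — the better a leaving group it makes.
PhCH₂–N₂⁺ loses N₂: no meaningful conjugate acid; N₂ departs as an exceptionally stable neutral molecule
PhCH₂–I loses I⁻: pKₐ(HI) ≈ -10
PhCH₂–OH₂⁺ loses H₂O: pKₐ(H₃O⁺) ≈ -1.7

PhCH₂–N₂⁺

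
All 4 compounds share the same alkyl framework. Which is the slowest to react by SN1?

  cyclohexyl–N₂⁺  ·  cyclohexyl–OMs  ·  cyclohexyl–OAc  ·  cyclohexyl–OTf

cyclohexyl–OAc

Identical carbon frameworks mean the comparison reduces to leaving-group quality.
Leaving-group ability tracks the stability of the departed species; conjugate-acid pKₐ is the usual yardstick (lower pKₐ → better LG).
cyclohexyl–N₂⁺ loses N₂: no meaningful conjugate acid; N₂ departs as an exceptionally stable neutral molecule
cyclohexyl–OTf loses OTf⁻: pKₐ(CF₃SO₃H (triflic acid)) ≈ -14
cyclohexyl–OMs loses OMs⁻: pKₐ(CH₃SO₃H (MsOH)) ≈ -1.9
cyclohexyl–OAc loses AcO⁻: pKₐ(CH₃COOH) ≈ 4.8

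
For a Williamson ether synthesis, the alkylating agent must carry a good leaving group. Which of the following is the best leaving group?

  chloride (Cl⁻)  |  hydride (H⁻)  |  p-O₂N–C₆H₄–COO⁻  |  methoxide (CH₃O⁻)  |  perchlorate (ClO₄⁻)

The more stable X⁻ (or X) is on its own — i.e. the weaker a base it is — the better a leaving group it makes.
perchlorate (ClO₄⁻): pKₐ(HClO₄) ≈ -10
chloride (Cl⁻): pKₐ(HCl) ≈ -7
p-O₂N–C₆H₄–COO⁻: pKₐ(p-nitrobenzoic acid) ≈ 3.4
methoxide (CH₃O⁻): pKₐ(CH₃OH) ≈ 15.5
hydride (H⁻): pKₐ(H₂) ≈ 36

perchlorate (ClO₄⁻)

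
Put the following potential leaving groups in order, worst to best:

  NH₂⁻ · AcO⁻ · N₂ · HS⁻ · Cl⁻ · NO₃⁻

NH₂⁻ < HS⁻ < AcO⁻ < NO₃⁻ < Cl⁻ < N₂

Leaving-group ability tracks the stability of the departed species; conjugate-acid pKₐ is the usual yardstick (lower pKₐ → better LG).
N₂: no meaningful conjugate acid; N₂ departs as an exceptionally stable neutral molecule
Cl⁻: pKₐ(HCl) ≈ -7
NO₃⁻: pKₐ(HNO₃) ≈ -1.3 — resonance-delocalised over three oxygens
AcO⁻: pKₐ(CH₃COOH) ≈ 4.8 — resonance-stabilised but still a weak base
HS⁻: pKₐ(H₂S) ≈ 7 — larger and more polarisable than the oxygen analogue
NH₂⁻: pKₐ(NH₃) ≈ 38 — extremely strong base; never a leaving group
The question asks for worst first, so the sequence is read in increasing leaving-group ability.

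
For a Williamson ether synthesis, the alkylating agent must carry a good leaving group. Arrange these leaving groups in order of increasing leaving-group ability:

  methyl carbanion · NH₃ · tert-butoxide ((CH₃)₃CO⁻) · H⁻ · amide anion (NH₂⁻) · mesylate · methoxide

methyl carbanion < amide anion (NH₂⁻) < H⁻ < tert-butoxide ((CH₃)₃CO⁻) < methoxide < NH₃ < mesylate

mesylate: pKₐ(CH₃SO₃H (MsOH)) ≈ -1.9
NH₃: pKₐ(NH₄⁺) ≈ 9.2
methoxide: pKₐ(CH₃OH) ≈ 15.5
tert-butoxide ((CH₃)₃CO⁻): pKₐ(t-BuOH) ≈ 18
H⁻: pKₐ(H₂) ≈ 36
amide anion (NH₂⁻): pKₐ(NH₃) ≈ 38
methyl carbanion: pKₐ(CH₄) ≈ 48
Listed from poorest to best leaving group as asked.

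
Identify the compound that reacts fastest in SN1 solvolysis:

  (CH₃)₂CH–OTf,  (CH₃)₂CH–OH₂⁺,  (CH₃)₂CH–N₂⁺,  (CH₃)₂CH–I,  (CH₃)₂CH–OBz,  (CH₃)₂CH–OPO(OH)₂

(CH₃)₂CH–N₂⁺

Identical carbon frameworks mean the comparison reduces to leaving-group quality.
A good leaving group is a weak base: the lower the pKₐ of its conjugate acid, the more readily it departs.
(CH₃)₂CH–N₂⁺ loses N₂: no meaningful conjugate acid; N₂ departs as an exceptionally stable neutral molecule
(CH₃)₂CH–OTf loses OTf⁻: pKₐ(CF₃SO₃H (triflic acid)) ≈ -14
(CH₃)₂CH–I loses I⁻: pKₐ(HI) ≈ -10
(CH₃)₂CH–OH₂⁺ loses H₂O: pKₐ(H₃O⁺) ≈ -1.7
(CH₃)₂CH–OPO(OH)₂ loses H₂PO₄⁻: pKₐ(H₃PO₄) ≈ 2.1
(CH₃)₂CH–OBz loses PhCOO⁻: pKₐ(C₆H₅COOH) ≈ 4.2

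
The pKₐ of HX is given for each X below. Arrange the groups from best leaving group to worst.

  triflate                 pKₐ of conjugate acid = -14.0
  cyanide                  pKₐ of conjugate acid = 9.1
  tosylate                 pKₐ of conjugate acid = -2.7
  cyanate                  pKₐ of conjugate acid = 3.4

triflate > tosylate > cyanate > cyanide

Lower conjugate-acid pKₐ ⇒ weaker base ⇒ better leaving group.
Sorting by the given values: triflate (-14.0), tosylate (-2.7), cyanate (3.4), cyanide (9.1).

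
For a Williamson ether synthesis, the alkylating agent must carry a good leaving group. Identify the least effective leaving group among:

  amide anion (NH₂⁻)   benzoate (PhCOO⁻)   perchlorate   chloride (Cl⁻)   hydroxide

Rank by basicity of the departing species: weakest base leaves most easily.
perchlorate: pKₐ(HClO₄) ≈ -10
chloride (Cl⁻): pKₐ(HCl) ≈ -7
benzoate (PhCOO⁻): pKₐ(C₆H₅COOH) ≈ 4.2
hydroxide: pKₐ(H₂O) ≈ 15.7
amide anion (NH₂⁻): pKₐ(NH₃) ≈ 38

amide anion (NH₂⁻)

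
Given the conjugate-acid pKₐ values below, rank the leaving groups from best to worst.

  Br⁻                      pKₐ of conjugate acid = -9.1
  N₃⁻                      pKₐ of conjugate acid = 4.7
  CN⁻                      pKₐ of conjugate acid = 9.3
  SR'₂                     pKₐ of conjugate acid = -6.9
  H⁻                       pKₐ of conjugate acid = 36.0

Lower conjugate-acid pKₐ ⇒ weaker base ⇒ better leaving group.
Sorting by the given values: Br⁻ (-9.1), SR'₂ (-6.9), N₃⁻ (4.7), CN⁻ (9.3), H⁻ (36.0).

Br⁻ > SR'₂ > N₃⁻ > CN⁻ > H⁻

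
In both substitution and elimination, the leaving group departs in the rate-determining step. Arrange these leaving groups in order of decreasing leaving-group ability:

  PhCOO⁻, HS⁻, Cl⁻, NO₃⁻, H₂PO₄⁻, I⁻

Leaving-group ability tracks the stability of the departed species; conjugate-acid pKₐ is the usual yardstick (lower pKₐ → better LG).
I⁻: pKₐ(HI) ≈ -10
Cl⁻: pKₐ(HCl) ≈ -7 — moderately weak base
NO₃⁻: pKₐ(HNO₃) ≈ -1.3 — resonance-delocalised over three oxygens
H₂PO₄⁻: pKₐ(H₃PO₄) ≈ 2.1
PhCOO⁻: pKₐ(C₆H₅COOH) ≈ 4.2 — aryl carboxylate
HS⁻: pKₐ(H₂S) ≈ 7 — larger and more polarisable than the oxygen analogue

I⁻ > Cl⁻ > NO₃⁻ > H₂PO₄⁻ > PhCOO⁻ > HS⁻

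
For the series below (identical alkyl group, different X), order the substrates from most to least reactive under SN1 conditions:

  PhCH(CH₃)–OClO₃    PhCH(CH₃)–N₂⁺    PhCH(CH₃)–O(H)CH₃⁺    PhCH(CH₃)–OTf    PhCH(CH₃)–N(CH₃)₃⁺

PhCH(CH₃)–N₂⁺ > PhCH(CH₃)–OTf > PhCH(CH₃)–OClO₃ > PhCH(CH₃)–O(H)CH₃⁺ > PhCH(CH₃)–N(CH₃)₃⁺

Same R in every case — rank the leaving groups.
A good leaving group is a weak base: the lower the pKₐ of its conjugate acid, the more readily it departs.
PhCH(CH₃)–N₂⁺ loses N₂: no meaningful conjugate acid; N₂ departs as an exceptionally stable neutral molecule
PhCH(CH₃)–OTf loses OTf⁻: pKₐ(CF₃SO₃H (triflic acid)) ≈ -14
PhCH(CH₃)–OClO₃ loses ClO₄⁻: pKₐ(HClO₄) ≈ -10
PhCH(CH₃)–O(H)CH₃⁺ loses R'OH: pKₐ(R'OH₂⁺) ≈ -2.4
PhCH(CH₃)–N(CH₃)₃⁺ loses NR'₃: pKₐ(R'₃NH⁺) ≈ 10.7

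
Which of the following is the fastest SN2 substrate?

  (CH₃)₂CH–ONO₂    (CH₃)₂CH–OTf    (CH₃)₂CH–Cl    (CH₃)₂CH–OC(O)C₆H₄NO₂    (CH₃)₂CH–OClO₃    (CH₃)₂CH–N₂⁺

With the same alkyl group throughout, only the leaving group differentiates the rates.
Rank by basicity of the departing species: weakest base leaves most easily.
(CH₃)₂CH–N₂⁺ loses N₂: no meaningful conjugate acid; N₂ departs as an exceptionally stable neutral molecule
(CH₃)₂CH–OTf loses OTf⁻: pKₐ(CF₃SO₃H (triflic acid)) ≈ -14
(CH₃)₂CH–OClO₃ loses ClO₄⁻: pKₐ(HClO₄) ≈ -10
(CH₃)₂CH–Cl loses Cl⁻: pKₐ(HCl) ≈ -7
(CH₃)₂CH–ONO₂ loses NO₃⁻: pKₐ(HNO₃) ≈ -1.3
(CH₃)₂CH–OC(O)C₆H₄NO₂ loses p-O₂N–C₆H₄–COO⁻: pKₐ(p-nitrobenzoic acid) ≈ 3.4

(CH₃)₂CH–N₂⁺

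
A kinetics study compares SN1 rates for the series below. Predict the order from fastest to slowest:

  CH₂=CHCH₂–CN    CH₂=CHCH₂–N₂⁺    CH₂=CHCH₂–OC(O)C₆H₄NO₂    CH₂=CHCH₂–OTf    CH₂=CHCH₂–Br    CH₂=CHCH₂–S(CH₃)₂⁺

CH₂=CHCH₂–N₂⁺ > CH₂=CHCH₂–OTf > CH₂=CHCH₂–Br > CH₂=CHCH₂–S(CH₃)₂⁺ > CH₂=CHCH₂–OC(O)C₆H₄NO₂ > CH₂=CHCH₂–CN

With the same alkyl group throughout, only the leaving group differentiates the rates.
Leaving-group ability tracks the stability of the departed species; conjugate-acid pKₐ is the usual yardstick (lower pKₐ → better LG).
CH₂=CHCH₂–N₂⁺ loses N₂: no meaningful conjugate acid; N₂ departs as an exceptionally stable neutral molecule
CH₂=CHCH₂–OTf loses OTf⁻: pKₐ(CF₃SO₃H (triflic acid)) ≈ -14
CH₂=CHCH₂–Br loses Br⁻: pKₐ(HBr) ≈ -9
CH₂=CHCH₂–S(CH₃)₂⁺ loses SR'₂: pKₐ(R'₂SH⁺) ≈ -7
CH₂=CHCH₂–OC(O)C₆H₄NO₂ loses p-O₂N–C₆H₄–COO⁻: pKₐ(p-nitrobenzoic acid) ≈ 3.4
CH₂=CHCH₂–CN loses CN⁻: pKₐ(HCN) ≈ 9.2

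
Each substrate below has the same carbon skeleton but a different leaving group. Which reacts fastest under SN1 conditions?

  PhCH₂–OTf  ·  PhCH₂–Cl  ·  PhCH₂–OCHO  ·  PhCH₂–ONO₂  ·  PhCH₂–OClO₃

Same R in every case — rank the leaving groups.
The more stable X⁻ (or X) is on its own — i.e. the weaker a base it is — the better a leaving group it makes.
PhCH₂–OTf loses OTf⁻: pKₐ(CF₃SO₃H (triflic acid)) ≈ -14
PhCH₂–OClO₃ loses ClO₄⁻: pKₐ(HClO₄) ≈ -10
PhCH₂–Cl loses Cl⁻: pKₐ(HCl) ≈ -7
PhCH₂–ONO₂ loses NO₃⁻: pKₐ(HNO₃) ≈ -1.3
PhCH₂–OCHO loses HCOO⁻: pKₐ(HCOOH) ≈ 3.8

PhCH₂–OTf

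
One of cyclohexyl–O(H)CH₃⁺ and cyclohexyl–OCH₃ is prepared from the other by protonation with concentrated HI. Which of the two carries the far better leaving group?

From cyclohexyl–OCH₃ the departing group would be CH₃O⁻ (pKₐ(CH₃OH) ≈ 15.5). Strong base; alkoxides do not leave unassisted.
From cyclohexyl–O(H)CH₃⁺ the leaving group is R'OH (pKₐ(R'OH₂⁺) ≈ -2.4). Neutral; leaves from a protonated ether (an oxonium ion, R–O(H)R'⁺).
Protonation with concentrated HI works by allowing neutral methanol, rather than methoxide, to depart, making cyclohexyl–O(H)CH₃⁺ enormously more reactive.

cyclohexyl–O(H)CH₃⁺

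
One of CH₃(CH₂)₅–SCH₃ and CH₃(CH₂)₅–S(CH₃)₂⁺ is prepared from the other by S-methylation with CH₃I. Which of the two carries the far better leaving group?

CH₃(CH₂)₅–S(CH₃)₂⁺

From CH₃(CH₂)₅–SCH₃ the departing group would be RS⁻ (pKₐ(RSH (a thiol)) ≈ 10.5). Moderately basic; rarely leaves without activation.
From CH₃(CH₂)₅–S(CH₃)₂⁺ the leaving group is SR'₂ (pKₐ(R'₂SH⁺) ≈ -7). Neutral; leaves from a sulfonium salt (R–SR'₂⁺).
S-methylation with CH₃I works by allowing neutral dimethyl sulfide, rather than methanethiolate, to depart, making CH₃(CH₂)₅–S(CH₃)₂⁺ enormously more reactive.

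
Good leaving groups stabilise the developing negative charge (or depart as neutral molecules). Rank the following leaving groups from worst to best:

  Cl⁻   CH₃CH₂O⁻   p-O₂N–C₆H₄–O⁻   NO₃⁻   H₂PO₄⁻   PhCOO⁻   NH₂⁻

Rank by basicity of the departing species: weakest base leaves most easily.
Cl⁻: pKₐ(HCl) ≈ -7
NO₃⁻: pKₐ(HNO₃) ≈ -1.3
H₂PO₄⁻: pKₐ(H₃PO₄) ≈ 2.1
PhCOO⁻: pKₐ(C₆H₅COOH) ≈ 4.2
p-O₂N–C₆H₄–O⁻: pKₐ(p-nitrophenol) ≈ 7.2
CH₃CH₂O⁻: pKₐ(CH₃CH₂OH) ≈ 16
NH₂⁻: pKₐ(NH₃) ≈ 38
Reversing gives the worst-to-best order requested.

NH₂⁻ < CH₃CH₂O⁻ < p-O₂N–C₆H₄–O⁻ < PhCOO⁻ < H₂PO₄⁻ < NO₃⁻ < Cl⁻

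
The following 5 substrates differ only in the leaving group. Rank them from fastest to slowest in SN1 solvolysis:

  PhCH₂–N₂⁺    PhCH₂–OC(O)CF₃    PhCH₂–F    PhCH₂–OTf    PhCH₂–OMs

PhCH₂–N₂⁺ > PhCH₂–OTf > PhCH₂–OMs > PhCH₂–OC(O)CF₃ > PhCH₂–F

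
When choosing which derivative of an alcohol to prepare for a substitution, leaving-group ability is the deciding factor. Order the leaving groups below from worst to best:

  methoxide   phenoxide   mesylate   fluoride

Rank by basicity of the departing species: weakest base leaves most easily.
mesylate: pKₐ(CH₃SO₃H (MsOH)) ≈ -1.9 — resonance-delocalised alkanesulfonate
fluoride: pKₐ(HF) ≈ 3.2 — small and strongly basic; the poor halide leaving group
phenoxide: pKₐ(C₆H₅OH (phenol)) ≈ 10
methoxide: pKₐ(CH₃OH) ≈ 15.5
The question asks for worst first, so the sequence is read in increasing leaving-group ability.

methoxide < phenoxide < fluoride < mesylate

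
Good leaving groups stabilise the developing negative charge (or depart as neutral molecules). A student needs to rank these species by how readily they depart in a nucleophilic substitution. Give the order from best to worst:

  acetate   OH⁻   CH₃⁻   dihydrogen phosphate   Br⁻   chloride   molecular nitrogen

The more stable X⁻ (or X) is on its own — i.e. the weaker a base it is — the better a leaving group it makes.
molecular nitrogen: no meaningful conjugate acid; N₂ departs as an exceptionally stable neutral molecule
Br⁻: pKₐ(HBr) ≈ -9
chloride: pKₐ(HCl) ≈ -7
dihydrogen phosphate: pKₐ(H₃PO₄) ≈ 2.1
acetate: pKₐ(CH₃COOH) ≈ 4.8
OH⁻: pKₐ(H₂O) ≈ 15.7
CH₃⁻: pKₐ(CH₄) ≈ 48

molecular nitrogen > Br⁻ > chloride > dihydrogen phosphate > acetate > OH⁻ > CH₃⁻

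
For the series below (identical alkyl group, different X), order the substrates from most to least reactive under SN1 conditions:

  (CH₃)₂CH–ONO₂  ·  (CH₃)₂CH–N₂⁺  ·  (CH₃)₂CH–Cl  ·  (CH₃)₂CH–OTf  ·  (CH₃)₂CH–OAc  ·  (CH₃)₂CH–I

Same R in every case — rank the leaving groups.
A good leaving group is a weak base: the lower the pKₐ of its conjugate acid, the more readily it departs.
(CH₃)₂CH–N₂⁺ loses N₂: no meaningful conjugate acid; N₂ departs as an exceptionally stable neutral molecule
(CH₃)₂CH–OTf loses OTf⁻: pKₐ(CF₃SO₃H (triflic acid)) ≈ -14
(CH₃)₂CH–I loses I⁻: pKₐ(HI) ≈ -10
(CH₃)₂CH–Cl loses Cl⁻: pKₐ(HCl) ≈ -7
(CH₃)₂CH–ONO₂ loses NO₃⁻: pKₐ(HNO₃) ≈ -1.3
(CH₃)₂CH–OAc loses AcO⁻: pKₐ(CH₃COOH) ≈ 4.8

(CH₃)₂CH–N₂⁺ > (CH₃)₂CH–OTf > (CH₃)₂CH–I > (CH₃)₂CH–Cl > (CH₃)₂CH–ONO₂ > (CH₃)₂CH–OAc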